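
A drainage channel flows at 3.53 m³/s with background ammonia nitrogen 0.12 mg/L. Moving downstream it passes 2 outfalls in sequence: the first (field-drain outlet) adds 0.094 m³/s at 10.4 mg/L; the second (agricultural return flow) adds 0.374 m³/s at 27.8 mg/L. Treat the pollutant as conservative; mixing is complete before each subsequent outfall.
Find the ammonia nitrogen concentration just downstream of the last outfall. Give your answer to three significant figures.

2.95 mg/L

Below outfall 1: Q → 3.624 m³/s, C = (3.530·0.1200 + 0.09400·10.40)/3.624 = 0.3866 mg/L.
Below outfall 2: Q → 3.998 m³/s, C = (3.624·0.3866 + 0.3740·27.80)/3.998 = 2.951 mg/L.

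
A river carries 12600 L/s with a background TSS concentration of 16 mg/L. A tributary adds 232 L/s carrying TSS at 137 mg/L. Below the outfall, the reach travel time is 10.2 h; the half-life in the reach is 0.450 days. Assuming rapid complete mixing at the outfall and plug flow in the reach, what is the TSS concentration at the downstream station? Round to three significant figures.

9.45 mg/L

Flow-weighted average: C = (12600·16.00 + 232.0·137.0) / 12830 = 233400/12830 = 18.19 mg/L.
Half-life 0.450 d → k = ln 2 / 0.450 = 1.540 d⁻¹.
After decay, C = 18.19 × e^(−kt) = 18.19 × 0.5196 = 9.451 mg/L.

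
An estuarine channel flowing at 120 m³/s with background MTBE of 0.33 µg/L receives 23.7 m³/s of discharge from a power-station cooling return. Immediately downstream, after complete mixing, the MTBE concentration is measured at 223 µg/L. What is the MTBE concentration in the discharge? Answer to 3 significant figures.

Mass balance: 120.0·0.3300 + 23.70·Cₑ = 143.7·223.0
→ Cₑ = (143.7·223.0 − 120.0·0.3300) / 23.70 = 1350 µg/L.

1350 µg/L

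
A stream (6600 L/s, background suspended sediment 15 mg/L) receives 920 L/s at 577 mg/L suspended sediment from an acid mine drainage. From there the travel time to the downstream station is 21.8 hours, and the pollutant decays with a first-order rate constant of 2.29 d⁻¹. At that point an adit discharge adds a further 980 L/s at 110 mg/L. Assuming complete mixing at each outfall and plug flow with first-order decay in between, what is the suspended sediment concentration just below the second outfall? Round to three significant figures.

21.9 mg/L

Mixed concentration C = ΣQC/ΣQ = (6600·15.00 + 920.0·577.0) / 7520 = 629800/7520 = 83.76 mg/L; combined flow 7520 L/s.
Decay over the reach: 83.76·exp(−kt) = 83.76·0.1249 = 10.46 mg/L.
At the second outfall, C = (7520·10.46 + 980.0·110.0) / (7520 + 980.0) = 21.94 mg/L.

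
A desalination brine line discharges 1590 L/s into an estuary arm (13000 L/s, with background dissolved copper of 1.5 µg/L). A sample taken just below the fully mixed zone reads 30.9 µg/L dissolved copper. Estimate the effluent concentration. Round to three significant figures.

Mass balance: 13000·1.500 + 1590·Cₑ = 14590·30.90
→ Cₑ = (14590·30.90 − 13000·1.500) / 1590 = 271.3 µg/L.

271 µg/L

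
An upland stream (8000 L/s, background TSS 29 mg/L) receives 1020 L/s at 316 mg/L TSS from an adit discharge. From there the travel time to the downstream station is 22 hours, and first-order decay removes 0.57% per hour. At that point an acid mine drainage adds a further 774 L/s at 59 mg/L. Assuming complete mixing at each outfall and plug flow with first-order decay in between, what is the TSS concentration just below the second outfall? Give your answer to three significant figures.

After mixing, C = (8000·29.00 + 1020·316.0) / 9020 = 554300/9020 = 61.45 mg/L; combined flow 9020 L/s.
0.57%/h lost → k = −ln(1 − 0.0057) = 0.005716 h⁻¹.
Applying C = C₀e^(−kt): 61.45 × 0.8818 = 54.19 mg/L.
At the second outfall, C = (9020·54.19 + 774.0·59.00) / (9020 + 774.0) = 54.57 mg/L.

54.6 mg/L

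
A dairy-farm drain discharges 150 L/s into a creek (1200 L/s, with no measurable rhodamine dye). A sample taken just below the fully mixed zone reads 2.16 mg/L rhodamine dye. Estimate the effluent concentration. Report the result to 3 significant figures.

19.4 mg/L

Mass balance: 1200·0 + 150.0·Cₑ = 1350·2.160
→ Cₑ = (1350·2.160 − 1200·0) / 150.0 = 19.44 mg/L.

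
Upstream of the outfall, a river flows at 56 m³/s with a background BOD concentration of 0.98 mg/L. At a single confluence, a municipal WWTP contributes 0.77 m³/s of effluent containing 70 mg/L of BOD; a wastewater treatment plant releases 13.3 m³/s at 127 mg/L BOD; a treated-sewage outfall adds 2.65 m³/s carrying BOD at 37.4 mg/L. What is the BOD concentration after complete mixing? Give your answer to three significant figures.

Mass balance: C = (56.00·0.9800 + 0.7700·70.00 + 13.30·127.0 + 2.650·37.40) / 72.72 = 1897/72.72 = 26.09 mg/L.

26.1 mg/L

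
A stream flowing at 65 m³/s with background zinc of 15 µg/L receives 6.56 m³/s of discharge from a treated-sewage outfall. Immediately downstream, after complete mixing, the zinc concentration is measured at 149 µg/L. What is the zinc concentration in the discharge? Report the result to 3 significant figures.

Mass balance: 65.00·15.00 + 6.560·Cₑ = 71.56·149.0
→ Cₑ = (71.56·149.0 − 65.00·15.00) / 6.560 = 1477 µg/L.

1480 µg/L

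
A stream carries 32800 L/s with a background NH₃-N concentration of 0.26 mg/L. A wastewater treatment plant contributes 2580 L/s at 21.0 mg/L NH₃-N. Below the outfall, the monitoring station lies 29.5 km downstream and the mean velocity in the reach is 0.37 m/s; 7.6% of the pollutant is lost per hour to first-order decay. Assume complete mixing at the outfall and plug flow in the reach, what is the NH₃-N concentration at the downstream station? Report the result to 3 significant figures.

Mass balance: C = (32800·0.2600 + 2580·21.00) / 35380 = 62710/35380 = 1.772 mg/L.
Travel time t = 29.5·1000 / 0.37 = 79730 s = 22.15 h.
7.6%/h lost → k = −ln(1 − 0.076) = 0.07904 h⁻¹.
Applying C = C₀e^(−kt): 1.772 × 0.1737 = 0.3078 mg/L.

0.308 mg/L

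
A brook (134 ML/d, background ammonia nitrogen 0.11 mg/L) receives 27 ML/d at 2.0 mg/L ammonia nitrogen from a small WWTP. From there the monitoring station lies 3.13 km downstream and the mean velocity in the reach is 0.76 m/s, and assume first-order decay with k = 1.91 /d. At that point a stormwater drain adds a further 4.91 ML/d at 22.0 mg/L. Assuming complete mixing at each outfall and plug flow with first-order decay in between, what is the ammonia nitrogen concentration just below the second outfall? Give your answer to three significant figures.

1.03 mg/L

Conservation of mass: C = (134.0·0.1100 + 27.00·2.000) / 161.0 = 68.74/161.0 = 0.4270 mg/L; combined flow 161.0 ML/d.
Travel time t = 3.13·1000 / 0.76 = 4118 s = 1.144 h.
Decay over the reach: 0.4270·exp(−kt) = 0.4270·0.9130 = 0.3898 mg/L.
Second outfall: C = (161.0·0.3898 + 4.910·22.00)/165.9 = 1.029 mg/L.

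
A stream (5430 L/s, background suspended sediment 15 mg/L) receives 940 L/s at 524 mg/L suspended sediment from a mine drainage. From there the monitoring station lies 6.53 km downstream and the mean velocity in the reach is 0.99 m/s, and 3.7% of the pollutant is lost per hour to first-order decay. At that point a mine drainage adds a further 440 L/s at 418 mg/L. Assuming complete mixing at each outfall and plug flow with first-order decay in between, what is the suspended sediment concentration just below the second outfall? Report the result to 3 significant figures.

106 mg/L

Flow-weighted average: C = (5430·15.00 + 940.0·524.0) / 6370 = 574000/6370 = 90.11 mg/L; combined flow 6370 L/s.
Travel time t = 6.53·1000 / 0.99 = 6596 s = 1.832 h.
3.7%/h lost → k = −ln(1 − 0.037) = 0.03770 h⁻¹.
After decay, C = 90.11 × e^(−kt) = 90.11 × 0.9333 = 84.10 mg/L.
At the second outfall, C = (6370·84.10 + 440.0·418.0) / (6370 + 440.0) = 105.7 mg/L.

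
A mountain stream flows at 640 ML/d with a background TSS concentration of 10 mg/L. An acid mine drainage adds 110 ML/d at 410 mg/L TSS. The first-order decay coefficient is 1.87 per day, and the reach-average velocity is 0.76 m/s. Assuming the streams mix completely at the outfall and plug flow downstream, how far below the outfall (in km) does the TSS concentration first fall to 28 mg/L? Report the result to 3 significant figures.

Mass balance: C = (640.0·10.00 + 110.0·410.0) / 750.0 = 51500/750.0 = 68.67 mg/L.
Set 68.67·exp(−k·t) = 28 → t = ln(68.67/28)/k = 41450 s = 11.51 h.
Distance = v·t = 0.76·41450 = 31500 m = 31.50 km.

31.5 km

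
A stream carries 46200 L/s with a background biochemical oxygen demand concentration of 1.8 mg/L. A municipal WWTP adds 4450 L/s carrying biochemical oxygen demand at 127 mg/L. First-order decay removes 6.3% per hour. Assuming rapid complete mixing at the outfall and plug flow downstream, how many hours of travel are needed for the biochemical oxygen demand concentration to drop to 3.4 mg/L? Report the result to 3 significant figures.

20.4 h

Mass balance: C = (46200·1.800 + 4450·127.0) / 50650 = 648300/50650 = 12.80 mg/L.
6.3%/h lost → k = −ln(1 − 0.063) = 0.06507 h⁻¹.
12.80·exp(−k·t) = 3.4 → t = ln(12.80/3.4)/k = 73340 s = 20.37 h.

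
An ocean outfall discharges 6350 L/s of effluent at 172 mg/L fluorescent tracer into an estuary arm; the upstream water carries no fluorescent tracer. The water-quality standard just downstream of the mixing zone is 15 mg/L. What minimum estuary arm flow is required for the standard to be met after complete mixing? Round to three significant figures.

66500 L/s

Set C_mix = 15: (Q·0 + 6350·172.0) / (Q + 6350) = 15
→ Q = 6350·(172.0 − 15)/(15 − 0) = 66460 L/s.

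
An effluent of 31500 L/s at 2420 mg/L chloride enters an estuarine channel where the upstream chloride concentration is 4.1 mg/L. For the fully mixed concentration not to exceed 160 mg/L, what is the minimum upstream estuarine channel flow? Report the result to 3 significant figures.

Set C_mix = 160: (Q·4.100 + 31500·2420) / (Q + 31500) = 160
→ Q = 31500·(2420 − 160)/(160 − 4.100) = 456600 L/s.

457000 L/s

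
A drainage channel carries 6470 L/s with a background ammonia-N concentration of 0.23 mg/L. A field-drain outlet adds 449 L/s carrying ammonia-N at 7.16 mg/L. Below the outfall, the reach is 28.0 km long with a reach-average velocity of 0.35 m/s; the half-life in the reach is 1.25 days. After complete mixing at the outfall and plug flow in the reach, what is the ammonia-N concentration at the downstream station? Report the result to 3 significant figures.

Conservation of mass: C = (6470·0.2300 + 449.0·7.160) / 6919 = 4703/6919 = 0.6797 mg/L.
Travel time t = 28.0·1000 / 0.35 = 80000 s = 22.22 h.
Half-life 1.25 d → k = ln 2 / 1.25 = 0.5545 d⁻¹.
Decay over the reach: 0.6797·exp(−kt) = 0.6797·0.5984 = 0.4068 mg/L.

0.407 mg/L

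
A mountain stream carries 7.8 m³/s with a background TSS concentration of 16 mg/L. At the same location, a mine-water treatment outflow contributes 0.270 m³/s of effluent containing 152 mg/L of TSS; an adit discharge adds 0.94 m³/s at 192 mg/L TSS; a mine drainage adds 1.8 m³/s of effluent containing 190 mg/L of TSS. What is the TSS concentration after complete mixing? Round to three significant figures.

Mass balance: C = (7.800·16.00 + 0.2700·152.0 + 0.9400·192.0 + 1.800·190.0) / 10.81 = 688.3/10.81 = 63.67 mg/L.

63.7 mg/L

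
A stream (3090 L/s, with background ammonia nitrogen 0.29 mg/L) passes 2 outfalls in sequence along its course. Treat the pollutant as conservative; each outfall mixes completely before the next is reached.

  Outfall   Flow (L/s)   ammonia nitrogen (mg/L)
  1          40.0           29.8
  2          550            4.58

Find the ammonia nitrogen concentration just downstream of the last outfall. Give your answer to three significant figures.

1.25 mg/L

Below outfall 1: Q → 3130 L/s, C = (3090·0.2900 + 40.00·29.80)/3130 = 0.6671 mg/L.
Below outfall 2: Q → 3680 L/s, C = (3130·0.6671 + 550.0·4.580)/3680 = 1.252 mg/L.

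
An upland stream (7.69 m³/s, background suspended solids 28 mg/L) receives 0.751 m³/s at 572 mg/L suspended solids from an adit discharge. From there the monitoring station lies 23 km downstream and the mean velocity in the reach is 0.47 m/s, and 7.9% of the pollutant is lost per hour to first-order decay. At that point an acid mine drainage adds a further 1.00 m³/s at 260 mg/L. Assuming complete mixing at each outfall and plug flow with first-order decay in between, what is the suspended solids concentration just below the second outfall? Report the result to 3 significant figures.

49.9 mg/L

Mass balance: C = (7.690·28.00 + 0.7510·572.0) / 8.441 = 644.9/8.441 = 76.40 mg/L; combined flow 8.441 m³/s.
Travel time t = 23·1000 / 0.47 = 48940 s = 13.59 h.
7.9%/h lost → k = −ln(1 − 0.079) = 0.08230 h⁻¹.
Applying C = C₀e^(−kt): 76.40 × 0.3267 = 24.96 mg/L.
At the second outfall, C = (8.441·24.96 + 1.000·260.0) / (8.441 + 1.000) = 49.86 mg/L.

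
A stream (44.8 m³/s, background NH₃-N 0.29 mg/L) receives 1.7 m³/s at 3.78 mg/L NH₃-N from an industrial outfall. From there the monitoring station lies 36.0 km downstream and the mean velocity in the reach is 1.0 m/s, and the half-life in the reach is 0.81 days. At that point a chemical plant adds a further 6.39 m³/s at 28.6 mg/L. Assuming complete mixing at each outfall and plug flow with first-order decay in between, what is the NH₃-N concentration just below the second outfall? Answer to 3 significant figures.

3.71 mg/L

Mass balance: C = (44.80·0.2900 + 1.700·3.780) / 46.50 = 19.42/46.50 = 0.4176 mg/L; combined flow 46.50 m³/s.
Travel time t = 36.0·1000 / 1.0 = 36000 s = 10.00 h.
Half-life 0.81 d → k = ln 2 / 0.81 = 0.8557 d⁻¹.
After decay, C = 0.4176 × e^(−kt) = 0.4176 × 0.7001 = 0.2923 mg/L.
At the second outfall, C = (46.50·0.2923 + 6.390·28.60) / (46.50 + 6.390) = 3.712 mg/L.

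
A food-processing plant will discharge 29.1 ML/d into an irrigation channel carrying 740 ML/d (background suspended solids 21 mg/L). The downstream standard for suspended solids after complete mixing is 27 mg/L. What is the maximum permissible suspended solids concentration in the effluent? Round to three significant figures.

At the limit, (Qr·Cr + Qe·Cₑ)/(Qr + Qe) = 27:
Cₑ = (769.1·27 − 740.0·21.00) / 29.10 = 179.6 mg/L.

180 mg/L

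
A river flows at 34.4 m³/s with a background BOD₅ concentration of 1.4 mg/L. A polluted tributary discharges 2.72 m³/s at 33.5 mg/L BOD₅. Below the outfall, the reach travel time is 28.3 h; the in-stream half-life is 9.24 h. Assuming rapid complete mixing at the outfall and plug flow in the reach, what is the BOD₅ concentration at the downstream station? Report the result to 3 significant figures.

0.449 mg/L

Flow-weighted average: C = (34.40·1.400 + 2.720·33.50) / 37.12 = 139.3/37.12 = 3.752 mg/L.
Half-life 9.24 h → k = ln 2 / 9.24 = 0.07502 h⁻¹ = 1.800 d⁻¹.
First-order decay: C = 3.752·exp(−k·t) = 3.752·0.1197 = 0.4491 mg/L.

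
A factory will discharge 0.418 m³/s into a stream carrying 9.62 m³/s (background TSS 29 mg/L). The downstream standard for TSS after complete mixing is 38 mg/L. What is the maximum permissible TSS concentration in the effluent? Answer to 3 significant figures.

245 mg/L

At the limit, (Qr·Cr + Qe·Cₑ)/(Qr + Qe) = 38:
Cₑ = (10.04·38 − 9.620·29.00) / 0.4180 = 245.1 mg/L.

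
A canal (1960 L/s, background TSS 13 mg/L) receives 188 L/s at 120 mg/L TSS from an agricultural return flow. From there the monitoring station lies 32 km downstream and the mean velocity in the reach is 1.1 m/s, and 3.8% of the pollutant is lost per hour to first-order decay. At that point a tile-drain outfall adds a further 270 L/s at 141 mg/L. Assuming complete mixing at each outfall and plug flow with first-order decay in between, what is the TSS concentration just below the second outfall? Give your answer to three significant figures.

30.3 mg/L

Mixed concentration C = ΣQC/ΣQ = (1960·13.00 + 188.0·120.0) / 2148 = 48040/2148 = 22.36 mg/L; combined flow 2148 L/s.
Travel time t = 32·1000 / 1.1 = 29090 s = 8.081 h.
3.8%/h lost → k = −ln(1 − 0.038) = 0.03874 h⁻¹.
Decay over the reach: 22.36·exp(−kt) = 22.36·0.7312 = 16.35 mg/L.
Second outfall: C = (2148·16.35 + 270.0·141.0)/2418 = 30.27 mg/L.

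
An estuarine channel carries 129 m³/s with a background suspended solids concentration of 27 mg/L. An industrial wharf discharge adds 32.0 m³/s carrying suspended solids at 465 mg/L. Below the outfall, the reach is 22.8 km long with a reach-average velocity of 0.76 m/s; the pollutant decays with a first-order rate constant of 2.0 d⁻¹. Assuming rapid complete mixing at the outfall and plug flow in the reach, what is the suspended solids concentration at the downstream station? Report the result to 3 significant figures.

57.0 mg/L

Mass balance: C = (129.0·27.00 + 32.00·465.0) / 161.0 = 18360/161.0 = 114.1 mg/L.
Travel time t = 22.8·1000 / 0.76 = 30000 s = 8.333 h.
Applying C = C₀e^(−kt): 114.1 × 0.4994 = 56.95 mg/L.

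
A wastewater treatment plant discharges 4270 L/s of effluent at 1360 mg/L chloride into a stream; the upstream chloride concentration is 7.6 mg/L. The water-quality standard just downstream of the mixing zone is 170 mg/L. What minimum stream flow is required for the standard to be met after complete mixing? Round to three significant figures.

31300 L/s

Set C_mix = 170: (Q·7.600 + 4270·1360) / (Q + 4270) = 170
→ Q = 4270·(1360 − 170)/(170 − 7.600) = 31290 L/s.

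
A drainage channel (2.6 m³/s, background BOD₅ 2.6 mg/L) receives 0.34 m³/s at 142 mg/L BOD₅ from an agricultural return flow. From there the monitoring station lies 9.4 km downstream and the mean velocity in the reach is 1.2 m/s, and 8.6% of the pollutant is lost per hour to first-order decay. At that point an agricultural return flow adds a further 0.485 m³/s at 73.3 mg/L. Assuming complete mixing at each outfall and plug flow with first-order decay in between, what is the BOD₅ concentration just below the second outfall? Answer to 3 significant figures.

23.6 mg/L

After mixing, C = (2.600·2.600 + 0.3400·142.0) / 2.940 = 55.04/2.940 = 18.72 mg/L; combined flow 2.940 m³/s.
Travel time t = 9.4·1000 / 1.2 = 7833 s = 2.176 h.
8.6%/h lost → k = −ln(1 − 0.086) = 0.08992 h⁻¹.
Decay over the reach: 18.72·exp(−kt) = 18.72·0.8223 = 15.39 mg/L.
Second outfall: C = (2.940·15.39 + 0.4850·73.30)/3.425 = 23.59 mg/L.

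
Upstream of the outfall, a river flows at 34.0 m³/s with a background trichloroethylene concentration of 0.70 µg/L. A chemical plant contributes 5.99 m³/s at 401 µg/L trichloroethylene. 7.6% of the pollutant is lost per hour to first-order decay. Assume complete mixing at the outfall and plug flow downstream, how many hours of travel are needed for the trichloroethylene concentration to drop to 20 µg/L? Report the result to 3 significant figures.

14.0 h

Flow-weighted average: C = (34.00·0.7000 + 5.990·401.0) / 39.99 = 2426/39.99 = 60.66 µg/L.
7.6%/h lost → k = −ln(1 − 0.076) = 0.07904 h⁻¹.
60.66·exp(−k·t) = 20 → t = ln(60.66/20)/k = 50530 s = 14.04 h.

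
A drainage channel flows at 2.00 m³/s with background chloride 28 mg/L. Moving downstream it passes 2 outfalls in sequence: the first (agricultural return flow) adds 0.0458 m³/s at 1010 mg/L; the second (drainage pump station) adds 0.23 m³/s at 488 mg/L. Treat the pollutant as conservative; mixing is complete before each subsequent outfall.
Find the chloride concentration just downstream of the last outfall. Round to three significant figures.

Below outfall 1: Q → 2.046 m³/s, C = (2.000·28.00 + 0.04580·1010)/2.046 = 49.98 mg/L.
Below outfall 2: Q → 2.276 m³/s, C = (2.046·49.98 + 0.2300·488.0)/2.276 = 94.25 mg/L.

94.3 mg/L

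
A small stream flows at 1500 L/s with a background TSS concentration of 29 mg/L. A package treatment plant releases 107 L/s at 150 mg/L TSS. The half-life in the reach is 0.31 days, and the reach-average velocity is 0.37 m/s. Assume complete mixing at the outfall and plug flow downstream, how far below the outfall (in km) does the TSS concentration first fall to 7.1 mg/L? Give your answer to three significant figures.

23.6 km

Mixed concentration C = ΣQC/ΣQ = (1500·29.00 + 107.0·150.0) / 1607 = 59550/1607 = 37.06 mg/L.
Half-life 0.31 d → k = ln 2 / 0.31 = 2.236 d⁻¹.
Set 37.06·exp(−k·t) = 7.1 → t = ln(37.06/7.1)/k = 63850 s = 17.74 h.
Distance = v·t = 0.37·63850 = 23620 m = 23.62 km.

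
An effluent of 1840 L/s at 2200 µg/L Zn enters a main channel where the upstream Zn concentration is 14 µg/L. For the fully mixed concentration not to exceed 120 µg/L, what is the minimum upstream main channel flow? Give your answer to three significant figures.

Set C_mix = 120: (Q·14.00 + 1840·2200) / (Q + 1840) = 120
→ Q = 1840·(2200 − 120)/(120 − 14.00) = 36110 L/s.

36100 L/s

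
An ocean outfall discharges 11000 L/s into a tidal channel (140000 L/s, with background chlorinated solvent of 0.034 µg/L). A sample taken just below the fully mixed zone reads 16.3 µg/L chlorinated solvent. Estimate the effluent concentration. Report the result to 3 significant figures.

223 µg/L

Mass balance: 140000·0.03400 + 11000·Cₑ = 151000·16.30
→ Cₑ = (151000·16.30 − 140000·0.03400) / 11000 = 223.3 µg/L.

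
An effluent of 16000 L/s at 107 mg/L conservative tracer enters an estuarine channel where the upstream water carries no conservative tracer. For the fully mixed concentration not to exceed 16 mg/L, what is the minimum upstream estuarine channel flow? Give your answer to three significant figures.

91000 L/s

Set C_mix = 16: (Q·0 + 16000·107.0) / (Q + 16000) = 16
→ Q = 16000·(107.0 − 16)/(16 − 0) = 91000 L/s.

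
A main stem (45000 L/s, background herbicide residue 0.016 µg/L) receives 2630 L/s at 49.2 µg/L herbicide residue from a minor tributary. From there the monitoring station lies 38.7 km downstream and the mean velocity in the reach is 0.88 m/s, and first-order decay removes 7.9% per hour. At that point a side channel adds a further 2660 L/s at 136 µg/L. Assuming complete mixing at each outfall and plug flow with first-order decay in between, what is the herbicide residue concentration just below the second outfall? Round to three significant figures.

Mixed concentration C = ΣQC/ΣQ = (45000·0.01600 + 2630·49.20) / 47630 = 130100/47630 = 2.732 µg/L; combined flow 47630 L/s.
Travel time t = 38.7·1000 / 0.88 = 43980 s = 12.22 h.
7.9%/h lost → k = −ln(1 − 0.079) = 0.08230 h⁻¹.
Decay over the reach: 2.732·exp(−kt) = 2.732·0.3659 = 0.9997 µg/L.
Second outfall: C = (47630·0.9997 + 2660·136.0)/50290 = 8.140 µg/L.

8.14 µg/L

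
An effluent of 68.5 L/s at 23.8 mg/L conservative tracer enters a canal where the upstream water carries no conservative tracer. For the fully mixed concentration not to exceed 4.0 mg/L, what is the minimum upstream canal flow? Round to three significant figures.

Set C_mix = 4.0: (Q·0 + 68.50·23.80) / (Q + 68.50) = 4.0
→ Q = 68.50·(23.80 − 4.0)/(4.0 − 0) = 339.1 L/s.

339 L/s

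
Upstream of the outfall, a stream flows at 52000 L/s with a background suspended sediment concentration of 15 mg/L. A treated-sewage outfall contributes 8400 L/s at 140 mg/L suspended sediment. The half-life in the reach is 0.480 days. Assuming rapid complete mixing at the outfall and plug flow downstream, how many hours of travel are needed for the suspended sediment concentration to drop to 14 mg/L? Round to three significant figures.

13.9 h

Mixed concentration C = ΣQC/ΣQ = (52000·15.00 + 8400·140.0) / 60400 = 1956000/60400 = 32.38 mg/L.
Half-life 0.480 d → k = ln 2 / 0.480 = 1.444 d⁻¹.
32.38·exp(−k·t) = 14 → t = ln(32.38/14)/k = 50180 s = 13.94 h.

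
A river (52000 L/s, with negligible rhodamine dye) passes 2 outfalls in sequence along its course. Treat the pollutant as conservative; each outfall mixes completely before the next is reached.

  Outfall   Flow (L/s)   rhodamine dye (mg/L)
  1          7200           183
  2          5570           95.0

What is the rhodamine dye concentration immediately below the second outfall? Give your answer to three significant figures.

28.5 mg/L

After outfall 1: Q = 52000 + 7200 = 59200 L/s; C = (52000·0 + 7200·183.0)/59200 = 22.26 mg/L.
After outfall 2: Q = 59200 + 5570 = 64770 L/s; C = (59200·22.26 + 5570·95.00)/64770 = 28.51 mg/L.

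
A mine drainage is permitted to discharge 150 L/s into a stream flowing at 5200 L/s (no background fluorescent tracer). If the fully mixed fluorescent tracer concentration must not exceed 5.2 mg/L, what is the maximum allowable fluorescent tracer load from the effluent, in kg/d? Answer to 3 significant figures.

Mass balance at the limit: 5200·0 + 150.0·Cₑ = 5350·5.2 → Cₑ = 185.5 mg/L.
150.0 L/s = 0.1500 m³/s. Load = 0.1500 m³/s × 185.5 g/m³ × 86 400 s/d = 2404 kg/d.

2400 kg/d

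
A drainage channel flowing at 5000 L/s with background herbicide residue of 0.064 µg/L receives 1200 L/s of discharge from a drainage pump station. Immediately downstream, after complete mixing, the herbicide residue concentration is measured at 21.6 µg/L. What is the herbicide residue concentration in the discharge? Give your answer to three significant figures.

Mass balance: 5000·0.06400 + 1200·Cₑ = 6200·21.60
→ Cₑ = (6200·21.60 − 5000·0.06400) / 1200 = 111.3 µg/L.

111 µg/L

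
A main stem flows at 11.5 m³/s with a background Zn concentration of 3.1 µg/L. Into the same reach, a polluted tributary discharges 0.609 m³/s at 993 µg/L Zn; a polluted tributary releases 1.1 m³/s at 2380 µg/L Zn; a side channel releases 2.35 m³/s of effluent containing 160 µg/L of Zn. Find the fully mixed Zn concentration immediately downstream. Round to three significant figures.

Conservation of mass: C = (11.50·3.100 + 0.6090·993.0 + 1.100·2380 + 2.350·160.0) / 15.56 = 3634/15.56 = 233.6 µg/L.

234 µg/L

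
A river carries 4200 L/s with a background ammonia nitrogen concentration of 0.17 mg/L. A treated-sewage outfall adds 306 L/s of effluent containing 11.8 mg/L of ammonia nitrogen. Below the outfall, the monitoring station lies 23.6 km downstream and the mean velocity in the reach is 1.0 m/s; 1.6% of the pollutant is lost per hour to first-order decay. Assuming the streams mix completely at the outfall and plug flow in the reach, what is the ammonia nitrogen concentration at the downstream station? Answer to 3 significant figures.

0.863 mg/L

Flow-weighted average: C = (4200·0.1700 + 306.0·11.80) / 4506 = 4325/4506 = 0.9598 mg/L.
Travel time t = 23.6·1000 / 1.0 = 23600 s = 6.556 h.
1.6%/h lost → k = −ln(1 − 0.016) = 0.01613 h⁻¹.
After decay, C = 0.9598 × e^(−kt) = 0.9598 × 0.8997 = 0.8635 mg/L.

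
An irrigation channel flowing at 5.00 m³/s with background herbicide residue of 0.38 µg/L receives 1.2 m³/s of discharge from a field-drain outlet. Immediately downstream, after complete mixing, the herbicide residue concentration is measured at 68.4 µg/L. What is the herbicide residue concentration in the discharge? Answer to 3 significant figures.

Mass balance: 5.000·0.3800 + 1.200·Cₑ = 6.200·68.40
→ Cₑ = (6.200·68.40 − 5.000·0.3800) / 1.200 = 351.8 µg/L.

352 µg/L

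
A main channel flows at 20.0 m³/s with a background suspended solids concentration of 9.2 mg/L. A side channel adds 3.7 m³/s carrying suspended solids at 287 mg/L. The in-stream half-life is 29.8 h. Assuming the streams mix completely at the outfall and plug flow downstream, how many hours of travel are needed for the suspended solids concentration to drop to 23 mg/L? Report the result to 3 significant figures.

35.5 h

Mass balance: C = (20.00·9.200 + 3.700·287.0) / 23.70 = 1246/23.70 = 52.57 mg/L.
Half-life 29.8 h → k = ln 2 / 29.8 = 0.02326 h⁻¹ = 0.5582 d⁻¹.
52.57·exp(−k·t) = 23 → t = ln(52.57/23)/k = 127900 s = 35.54 h.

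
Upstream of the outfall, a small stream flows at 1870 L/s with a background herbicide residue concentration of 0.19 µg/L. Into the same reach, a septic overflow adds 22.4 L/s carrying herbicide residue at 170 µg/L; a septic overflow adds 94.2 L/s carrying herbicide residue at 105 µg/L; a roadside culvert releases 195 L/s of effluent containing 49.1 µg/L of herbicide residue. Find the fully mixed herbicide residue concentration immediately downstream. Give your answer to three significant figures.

10.8 µg/L

Conservation of mass: C = (1870·0.1900 + 22.40·170.0 + 94.20·105.0 + 195.0·49.10) / 2182 = 23630/2182 = 10.83 µg/L.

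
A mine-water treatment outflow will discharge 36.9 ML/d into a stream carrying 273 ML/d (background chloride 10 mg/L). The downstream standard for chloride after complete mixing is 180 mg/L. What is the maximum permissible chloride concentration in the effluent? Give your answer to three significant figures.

1440 mg/L

At the limit, (Qr·Cr + Qe·Cₑ)/(Qr + Qe) = 180:
Cₑ = (309.9·180 − 273.0·10.00) / 36.90 = 1438 mg/L.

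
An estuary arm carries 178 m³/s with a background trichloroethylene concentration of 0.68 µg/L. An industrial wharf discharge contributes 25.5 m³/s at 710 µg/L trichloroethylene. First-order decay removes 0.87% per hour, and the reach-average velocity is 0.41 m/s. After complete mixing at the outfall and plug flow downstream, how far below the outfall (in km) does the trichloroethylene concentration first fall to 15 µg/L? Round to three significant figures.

Mass balance: C = (178.0·0.6800 + 25.50·710.0) / 203.5 = 18230/203.5 = 89.56 µg/L.
0.87%/h lost → k = −ln(1 − 0.0087) = 0.008738 h⁻¹.
Set 89.56·exp(−k·t) = 15 → t = ln(89.56/15)/k = 736200 s = 204.5 h.
Distance = v·t = 0.41·736200 = 301800 m = 301.8 km.

302 km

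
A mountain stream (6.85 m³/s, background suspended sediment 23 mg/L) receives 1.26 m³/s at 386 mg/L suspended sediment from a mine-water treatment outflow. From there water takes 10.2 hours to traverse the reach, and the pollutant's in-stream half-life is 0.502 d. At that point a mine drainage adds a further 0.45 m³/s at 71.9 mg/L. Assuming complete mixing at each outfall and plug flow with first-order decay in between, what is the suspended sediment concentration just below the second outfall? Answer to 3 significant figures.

After mixing, C = (6.850·23.00 + 1.260·386.0) / 8.110 = 643.9/8.110 = 79.40 mg/L; combined flow 8.110 m³/s.
Half-life 0.502 d → k = ln 2 / 0.502 = 1.381 d⁻¹.
First-order decay: C = 79.40·exp(−k·t) = 79.40·0.5561 = 44.15 mg/L.
Second outfall: C = (8.110·44.15 + 0.4500·71.90)/8.560 = 45.61 mg/L.

45.6 mg/L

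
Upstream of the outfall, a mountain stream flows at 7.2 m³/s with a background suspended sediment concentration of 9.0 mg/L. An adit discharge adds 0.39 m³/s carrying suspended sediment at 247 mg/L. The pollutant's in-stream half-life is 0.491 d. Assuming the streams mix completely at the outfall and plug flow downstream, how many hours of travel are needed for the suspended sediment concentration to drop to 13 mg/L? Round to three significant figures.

8.34 h

Mixed concentration C = ΣQC/ΣQ = (7.200·9.000 + 0.3900·247.0) / 7.590 = 161.1/7.590 = 21.23 mg/L.
Half-life 0.491 d → k = ln 2 / 0.491 = 1.412 d⁻¹.
21.23·exp(−k·t) = 13 → t = ln(21.23/13)/k = 30020 s = 8.338 h.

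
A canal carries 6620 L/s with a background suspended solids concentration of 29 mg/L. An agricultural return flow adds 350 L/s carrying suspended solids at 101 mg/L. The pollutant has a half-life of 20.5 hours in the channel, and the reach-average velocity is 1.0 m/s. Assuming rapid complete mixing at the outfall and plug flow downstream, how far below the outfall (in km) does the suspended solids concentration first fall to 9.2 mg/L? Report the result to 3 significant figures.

135 km

Flow-weighted average: C = (6620·29.00 + 350.0·101.0) / 6970 = 227300/6970 = 32.62 mg/L.
Half-life 20.5 h → k = ln 2 / 20.5 = 0.03381 h⁻¹ = 0.8115 d⁻¹.
Set 32.62·exp(−k·t) = 9.2 → t = ln(32.62/9.2)/k = 134700 s = 37.43 h.
Distance = v·t = 1.0·134700 = 134700 m = 134.7 km.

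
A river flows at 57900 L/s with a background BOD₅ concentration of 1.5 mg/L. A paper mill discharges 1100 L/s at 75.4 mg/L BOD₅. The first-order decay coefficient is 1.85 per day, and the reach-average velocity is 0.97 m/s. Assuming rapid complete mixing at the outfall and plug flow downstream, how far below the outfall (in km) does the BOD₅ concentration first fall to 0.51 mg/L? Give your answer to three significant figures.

After mixing, C = (57900·1.500 + 1100·75.40) / 59000 = 169800/59000 = 2.878 mg/L.
Set 2.878·exp(−k·t) = 0.51 → t = ln(2.878/0.51)/k = 80810 s = 22.45 h.
Distance = v·t = 0.97·80810 = 78390 m = 78.39 km.

78.4 km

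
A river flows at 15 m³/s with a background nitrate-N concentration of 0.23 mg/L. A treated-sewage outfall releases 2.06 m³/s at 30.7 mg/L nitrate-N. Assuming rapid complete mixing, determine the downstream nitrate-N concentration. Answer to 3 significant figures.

After mixing, C = (15.00·0.2300 + 2.060·30.70) / 17.06 = 66.69/17.06 = 3.909 mg/L.

3.91 mg/L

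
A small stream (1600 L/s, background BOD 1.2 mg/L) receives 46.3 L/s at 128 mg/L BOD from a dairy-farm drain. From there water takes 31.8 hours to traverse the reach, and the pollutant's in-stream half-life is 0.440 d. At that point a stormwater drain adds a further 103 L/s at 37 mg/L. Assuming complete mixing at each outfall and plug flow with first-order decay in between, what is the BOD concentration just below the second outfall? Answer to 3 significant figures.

Conservation of mass: C = (1600·1.200 + 46.30·128.0) / 1646 = 7846/1646 = 4.766 mg/L; combined flow 1646 L/s.
Half-life 0.440 d → k = ln 2 / 0.440 = 1.575 d⁻¹.
Applying C = C₀e^(−kt): 4.766 × 0.1240 = 0.5911 mg/L.
At the second outfall, C = (1646·0.5911 + 103.0·37.00) / (1646 + 103.0) = 2.735 mg/L.

2.73 mg/L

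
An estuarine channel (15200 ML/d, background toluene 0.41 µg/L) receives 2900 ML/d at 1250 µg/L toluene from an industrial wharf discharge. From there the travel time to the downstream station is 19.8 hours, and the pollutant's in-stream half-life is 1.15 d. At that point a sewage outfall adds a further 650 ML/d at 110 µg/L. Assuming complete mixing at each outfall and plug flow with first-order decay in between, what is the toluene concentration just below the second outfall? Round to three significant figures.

122 µg/L

After mixing, C = (15200·0.4100 + 2900·1250) / 18100 = 3631000/18100 = 200.6 µg/L; combined flow 18100 ML/d.
Half-life 1.15 d → k = ln 2 / 1.15 = 0.6027 d⁻¹.
Decay over the reach: 200.6·exp(−kt) = 200.6·0.6082 = 122.0 µg/L.
At the second outfall, C = (18100·122.0 + 650.0·110.0) / (18100 + 650.0) = 121.6 µg/L.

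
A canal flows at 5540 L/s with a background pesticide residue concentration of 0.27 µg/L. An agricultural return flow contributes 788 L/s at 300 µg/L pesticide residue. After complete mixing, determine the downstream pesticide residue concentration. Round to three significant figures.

Mass balance: C = (5540·0.2700 + 788.0·300.0) / 6328 = 237900/6328 = 37.59 µg/L.

37.6 µg/L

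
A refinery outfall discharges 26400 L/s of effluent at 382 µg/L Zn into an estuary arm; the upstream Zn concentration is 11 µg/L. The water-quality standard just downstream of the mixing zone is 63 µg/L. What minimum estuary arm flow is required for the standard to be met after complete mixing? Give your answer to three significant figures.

Set C_mix = 63: (Q·11.00 + 26400·382.0) / (Q + 26400) = 63
→ Q = 26400·(382.0 − 63)/(63 − 11.00) = 162000 L/s.

162000 L/s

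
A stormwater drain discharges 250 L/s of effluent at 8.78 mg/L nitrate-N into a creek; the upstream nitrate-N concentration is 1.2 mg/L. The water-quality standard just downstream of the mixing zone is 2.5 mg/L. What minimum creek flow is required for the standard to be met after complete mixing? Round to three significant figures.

Set C_mix = 2.5: (Q·1.200 + 250.0·8.780) / (Q + 250.0) = 2.5
→ Q = 250.0·(8.780 − 2.5)/(2.5 − 1.200) = 1208 L/s.

1210 L/s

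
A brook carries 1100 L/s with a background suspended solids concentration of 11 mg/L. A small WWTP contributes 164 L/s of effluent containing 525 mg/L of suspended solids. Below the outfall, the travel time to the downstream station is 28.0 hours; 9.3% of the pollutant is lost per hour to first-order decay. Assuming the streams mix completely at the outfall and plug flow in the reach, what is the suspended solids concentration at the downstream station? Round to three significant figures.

5.05 mg/L

Conservation of mass: C = (1100·11.00 + 164.0·525.0) / 1264 = 98200/1264 = 77.69 mg/L.
9.3%/h lost → k = −ln(1 − 0.093) = 0.09761 h⁻¹.
Decay over the reach: 77.69·exp(−kt) = 77.69·0.06501 = 5.051 mg/L.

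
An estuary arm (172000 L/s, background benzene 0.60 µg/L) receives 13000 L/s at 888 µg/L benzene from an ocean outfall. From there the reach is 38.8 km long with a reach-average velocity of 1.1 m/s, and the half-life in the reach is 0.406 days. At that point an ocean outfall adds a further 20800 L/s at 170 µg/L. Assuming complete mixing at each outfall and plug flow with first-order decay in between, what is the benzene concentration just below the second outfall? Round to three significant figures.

Mixed concentration C = ΣQC/ΣQ = (172000·0.6000 + 13000·888.0) / 185000 = 11650000/185000 = 62.96 µg/L; combined flow 185000 L/s.
Travel time t = 38.8·1000 / 1.1 = 35270 s = 9.798 h.
Half-life 0.406 d → k = ln 2 / 0.406 = 1.707 d⁻¹.
Decay over the reach: 62.96·exp(−kt) = 62.96·0.4981 = 31.36 µg/L.
At the second outfall, C = (185000·31.36 + 20800·170.0) / (185000 + 20800) = 45.37 µg/L.

45.4 µg/L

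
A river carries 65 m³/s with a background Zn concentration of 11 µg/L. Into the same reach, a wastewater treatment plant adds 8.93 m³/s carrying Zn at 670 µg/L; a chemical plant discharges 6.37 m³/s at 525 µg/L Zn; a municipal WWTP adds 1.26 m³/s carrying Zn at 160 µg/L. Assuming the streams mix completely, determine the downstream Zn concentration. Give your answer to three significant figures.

Mixed concentration C = ΣQC/ΣQ = (65.00·11.00 + 8.930·670.0 + 6.370·525.0 + 1.260·160.0) / 81.56 = 10240/81.56 = 125.6 µg/L.

126 µg/L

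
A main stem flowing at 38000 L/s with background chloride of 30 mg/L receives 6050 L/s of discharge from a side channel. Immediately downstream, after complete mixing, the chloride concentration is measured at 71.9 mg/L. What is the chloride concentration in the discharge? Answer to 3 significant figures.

335 mg/L

Mass balance: 38000·30.00 + 6050·Cₑ = 44050·71.90
→ Cₑ = (44050·71.90 − 38000·30.00) / 6050 = 335.1 mg/L.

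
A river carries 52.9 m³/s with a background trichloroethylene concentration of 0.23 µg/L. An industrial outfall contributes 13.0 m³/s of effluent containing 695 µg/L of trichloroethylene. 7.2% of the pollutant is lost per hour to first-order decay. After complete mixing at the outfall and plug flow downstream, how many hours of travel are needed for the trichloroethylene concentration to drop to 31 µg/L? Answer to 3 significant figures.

19.9 h

After mixing, C = (52.90·0.2300 + 13.00·695.0) / 65.90 = 9047/65.90 = 137.3 µg/L.
7.2%/h lost → k = −ln(1 − 0.072) = 0.07472 h⁻¹.
137.3·exp(−k·t) = 31 → t = ln(137.3/31)/k = 71690 s = 19.91 h.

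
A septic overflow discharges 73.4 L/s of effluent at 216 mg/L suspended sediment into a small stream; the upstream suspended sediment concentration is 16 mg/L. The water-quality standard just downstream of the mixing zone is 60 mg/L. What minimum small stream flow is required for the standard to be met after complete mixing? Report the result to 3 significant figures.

Set C_mix = 60: (Q·16.00 + 73.40·216.0) / (Q + 73.40) = 60
→ Q = 73.40·(216.0 − 60)/(60 − 16.00) = 260.2 L/s.

260 L/s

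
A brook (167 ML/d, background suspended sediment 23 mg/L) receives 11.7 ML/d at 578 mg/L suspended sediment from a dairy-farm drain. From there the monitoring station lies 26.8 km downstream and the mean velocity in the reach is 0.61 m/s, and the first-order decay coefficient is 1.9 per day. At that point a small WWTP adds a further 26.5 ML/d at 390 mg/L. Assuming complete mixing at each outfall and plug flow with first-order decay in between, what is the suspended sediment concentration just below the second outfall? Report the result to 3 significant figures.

Conservation of mass: C = (167.0·23.00 + 11.70·578.0) / 178.7 = 10600/178.7 = 59.34 mg/L; combined flow 178.7 ML/d.
Travel time t = 26.8·1000 / 0.61 = 43930 s = 12.20 h.
After decay, C = 59.34 × e^(−kt) = 59.34 × 0.3805 = 22.58 mg/L.
Second outfall: C = (178.7·22.58 + 26.50·390.0)/205.2 = 70.03 mg/L.

70.0 mg/L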